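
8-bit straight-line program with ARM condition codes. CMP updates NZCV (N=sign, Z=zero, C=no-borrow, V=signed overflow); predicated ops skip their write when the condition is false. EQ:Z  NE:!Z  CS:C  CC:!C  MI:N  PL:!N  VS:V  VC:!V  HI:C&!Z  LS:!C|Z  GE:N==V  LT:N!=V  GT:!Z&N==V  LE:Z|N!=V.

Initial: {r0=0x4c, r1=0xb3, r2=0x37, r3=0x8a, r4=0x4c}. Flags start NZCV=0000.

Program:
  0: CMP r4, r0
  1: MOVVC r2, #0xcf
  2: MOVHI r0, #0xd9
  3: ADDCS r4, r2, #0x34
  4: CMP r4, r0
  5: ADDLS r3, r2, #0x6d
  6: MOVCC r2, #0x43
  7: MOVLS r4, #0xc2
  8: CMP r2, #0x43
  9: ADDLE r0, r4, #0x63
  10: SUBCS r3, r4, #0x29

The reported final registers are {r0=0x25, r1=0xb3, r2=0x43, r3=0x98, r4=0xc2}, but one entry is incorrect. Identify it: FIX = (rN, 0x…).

FIX = (r3, 0x99)

0: ✓ CMP  NZCV=0110
1: ✓ MOVVC  r2←0xcf
2: · MOVHI
3: ✓ ADDCS  r4←0x03
4: ✓ CMP  NZCV=1000
5: ✓ ADDLS  r3←0x3c
6: ✓ MOVCC  r2←0x43
7: ✓ MOVLS  r4←0xc2
8: ✓ CMP  NZCV=0110
9: ✓ ADDLE  r0←0x25
10: ✓ SUBCS  r3←0x99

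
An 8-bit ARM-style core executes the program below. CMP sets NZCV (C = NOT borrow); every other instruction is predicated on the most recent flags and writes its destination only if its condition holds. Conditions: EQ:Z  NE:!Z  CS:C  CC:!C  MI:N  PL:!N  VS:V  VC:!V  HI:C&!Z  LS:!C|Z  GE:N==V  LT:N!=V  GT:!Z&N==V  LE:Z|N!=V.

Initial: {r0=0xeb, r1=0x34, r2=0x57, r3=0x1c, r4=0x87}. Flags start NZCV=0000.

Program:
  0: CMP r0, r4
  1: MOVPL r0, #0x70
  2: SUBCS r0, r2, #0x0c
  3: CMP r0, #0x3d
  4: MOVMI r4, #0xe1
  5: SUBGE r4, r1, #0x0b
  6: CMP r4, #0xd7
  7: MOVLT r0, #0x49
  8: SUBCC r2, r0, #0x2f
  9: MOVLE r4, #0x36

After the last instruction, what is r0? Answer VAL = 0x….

0: ✓ CMP  NZCV=0010
1: ✓ MOVPL  r0←0x70
2: ✓ SUBCS  r0←0x4b
3: ✓ CMP  NZCV=0010
4: · MOVMI
5: ✓ SUBGE  r4←0x29
6: ✓ CMP  NZCV=0000
7: · MOVLT
8: ✓ SUBCC  r2←0x1c
9: · MOVLE

VAL = 0x4b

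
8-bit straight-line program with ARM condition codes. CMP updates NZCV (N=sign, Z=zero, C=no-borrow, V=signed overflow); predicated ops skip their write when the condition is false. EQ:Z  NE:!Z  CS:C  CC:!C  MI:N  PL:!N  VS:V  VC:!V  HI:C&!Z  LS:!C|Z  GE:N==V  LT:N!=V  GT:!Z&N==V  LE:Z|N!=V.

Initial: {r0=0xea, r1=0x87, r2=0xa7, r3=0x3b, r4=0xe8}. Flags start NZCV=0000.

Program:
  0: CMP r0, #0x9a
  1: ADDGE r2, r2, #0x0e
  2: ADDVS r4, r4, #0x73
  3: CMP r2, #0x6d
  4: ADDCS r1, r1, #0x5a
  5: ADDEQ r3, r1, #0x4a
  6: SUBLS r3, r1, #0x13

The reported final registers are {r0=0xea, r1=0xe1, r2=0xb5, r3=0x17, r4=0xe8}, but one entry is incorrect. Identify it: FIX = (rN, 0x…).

0: ✓ CMP  NZCV=0010
1: ✓ ADDGE  r2←0xb5
2: · ADDVS
3: ✓ CMP  NZCV=0011
4: ✓ ADDCS  r1←0xe1
5: · ADDEQ
6: · SUBLS

FIX = (r3, 0x3b)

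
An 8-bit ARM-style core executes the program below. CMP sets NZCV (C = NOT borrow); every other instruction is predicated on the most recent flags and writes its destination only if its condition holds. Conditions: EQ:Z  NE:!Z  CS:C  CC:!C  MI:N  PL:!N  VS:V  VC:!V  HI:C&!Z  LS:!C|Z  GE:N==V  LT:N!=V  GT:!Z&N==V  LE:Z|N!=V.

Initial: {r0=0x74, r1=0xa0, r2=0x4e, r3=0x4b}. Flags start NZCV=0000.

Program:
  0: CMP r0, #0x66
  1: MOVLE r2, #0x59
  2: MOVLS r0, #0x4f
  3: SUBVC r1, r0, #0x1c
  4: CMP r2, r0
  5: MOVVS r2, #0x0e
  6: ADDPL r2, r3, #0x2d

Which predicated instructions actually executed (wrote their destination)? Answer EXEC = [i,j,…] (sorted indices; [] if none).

EXEC = [3]

[0] flags=0010 → (cmp)
[1] flags=0010 LE?F → skip
[2] flags=0010 LS?F → skip
[3] flags=0010 VC?T → r1=0x58
[4] flags=1000 → (cmp)
[5] flags=1000 VS?F → skip
[6] flags=1000 PL?F → skip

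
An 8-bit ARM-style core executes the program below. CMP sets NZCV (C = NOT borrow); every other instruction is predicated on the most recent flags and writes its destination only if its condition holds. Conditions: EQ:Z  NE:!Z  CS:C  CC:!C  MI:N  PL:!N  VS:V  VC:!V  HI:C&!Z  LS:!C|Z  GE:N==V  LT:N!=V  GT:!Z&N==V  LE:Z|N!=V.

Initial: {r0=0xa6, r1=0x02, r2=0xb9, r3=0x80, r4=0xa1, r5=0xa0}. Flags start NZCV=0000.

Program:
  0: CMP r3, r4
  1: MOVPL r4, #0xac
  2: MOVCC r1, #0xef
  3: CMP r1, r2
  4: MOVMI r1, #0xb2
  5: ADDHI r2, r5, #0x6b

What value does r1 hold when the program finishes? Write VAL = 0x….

VAL = 0xef

0: ✓ CMP  NZCV=1000
1: · MOVPL
2: ✓ MOVCC  r1←0xef
3: ✓ CMP  NZCV=0010
4: · MOVMI
5: ✓ ADDHI  r2←0x0b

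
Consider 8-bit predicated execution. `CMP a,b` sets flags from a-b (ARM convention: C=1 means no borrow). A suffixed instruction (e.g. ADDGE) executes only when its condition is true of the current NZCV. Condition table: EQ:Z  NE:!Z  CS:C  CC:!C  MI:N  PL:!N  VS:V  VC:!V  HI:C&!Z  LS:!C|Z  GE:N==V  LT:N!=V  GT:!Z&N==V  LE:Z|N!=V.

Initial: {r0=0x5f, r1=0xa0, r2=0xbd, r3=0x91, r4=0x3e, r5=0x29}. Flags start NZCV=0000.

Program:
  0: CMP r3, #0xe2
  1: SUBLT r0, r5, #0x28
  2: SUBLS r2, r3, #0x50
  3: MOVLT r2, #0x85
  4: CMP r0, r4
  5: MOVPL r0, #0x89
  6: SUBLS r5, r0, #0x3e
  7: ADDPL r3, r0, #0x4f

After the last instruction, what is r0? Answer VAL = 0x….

VAL = 0x01

0: ✓ CMP  NZCV=1000
1: ✓ SUBLT  r0←0x01
2: ✓ SUBLS  r2←0x41
3: ✓ MOVLT  r2←0x85
4: ✓ CMP  NZCV=1000
5: · MOVPL
6: ✓ SUBLS  r5←0xc3
7: · ADDPL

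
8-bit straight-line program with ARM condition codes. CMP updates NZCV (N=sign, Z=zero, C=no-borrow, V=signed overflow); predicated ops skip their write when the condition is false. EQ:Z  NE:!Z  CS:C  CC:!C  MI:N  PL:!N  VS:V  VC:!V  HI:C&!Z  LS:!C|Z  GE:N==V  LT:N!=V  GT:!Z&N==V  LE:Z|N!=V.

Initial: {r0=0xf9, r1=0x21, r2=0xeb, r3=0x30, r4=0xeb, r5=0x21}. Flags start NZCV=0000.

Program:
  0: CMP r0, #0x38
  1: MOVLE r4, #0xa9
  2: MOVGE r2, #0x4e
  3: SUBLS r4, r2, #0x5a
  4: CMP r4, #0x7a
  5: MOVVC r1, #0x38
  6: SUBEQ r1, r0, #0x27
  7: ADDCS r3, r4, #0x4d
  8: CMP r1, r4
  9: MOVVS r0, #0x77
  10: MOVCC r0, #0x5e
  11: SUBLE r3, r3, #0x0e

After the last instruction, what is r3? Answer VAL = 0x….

VAL = 0xf6

[0] flags=1010 → (cmp)
[1] flags=1010 LE?T → r4=0xa9
[2] flags=1010 GE?F → skip
[3] flags=1010 LS?F → skip
[4] flags=0011 → (cmp)
[5] flags=0011 VC?F → skip
[6] flags=0011 EQ?F → skip
[7] flags=0011 CS?T → r3=0xf6
[8] flags=0000 → (cmp)
[9] flags=0000 VS?F → skip
[10] flags=0000 CC?T → r0=0x5e
[11] flags=0000 LE?F → skip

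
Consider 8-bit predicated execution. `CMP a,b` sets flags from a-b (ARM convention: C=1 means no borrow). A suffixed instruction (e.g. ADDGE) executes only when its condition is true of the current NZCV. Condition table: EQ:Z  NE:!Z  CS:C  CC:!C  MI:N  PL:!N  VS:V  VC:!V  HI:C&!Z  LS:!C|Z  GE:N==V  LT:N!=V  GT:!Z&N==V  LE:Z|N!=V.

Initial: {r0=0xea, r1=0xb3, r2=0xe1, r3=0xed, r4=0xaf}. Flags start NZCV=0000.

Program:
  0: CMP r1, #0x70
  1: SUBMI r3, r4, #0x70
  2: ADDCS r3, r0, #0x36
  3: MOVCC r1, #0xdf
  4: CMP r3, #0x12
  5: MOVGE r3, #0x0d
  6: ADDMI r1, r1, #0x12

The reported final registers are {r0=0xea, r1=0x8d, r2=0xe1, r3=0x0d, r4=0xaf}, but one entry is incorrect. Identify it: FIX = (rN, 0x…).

FIX = (r1, 0xb3)

0: ✓ CMP  NZCV=0011
1: · SUBMI
2: ✓ ADDCS  r3←0x20
3: · MOVCC
4: ✓ CMP  NZCV=0010
5: ✓ MOVGE  r3←0x0d
6: · ADDMI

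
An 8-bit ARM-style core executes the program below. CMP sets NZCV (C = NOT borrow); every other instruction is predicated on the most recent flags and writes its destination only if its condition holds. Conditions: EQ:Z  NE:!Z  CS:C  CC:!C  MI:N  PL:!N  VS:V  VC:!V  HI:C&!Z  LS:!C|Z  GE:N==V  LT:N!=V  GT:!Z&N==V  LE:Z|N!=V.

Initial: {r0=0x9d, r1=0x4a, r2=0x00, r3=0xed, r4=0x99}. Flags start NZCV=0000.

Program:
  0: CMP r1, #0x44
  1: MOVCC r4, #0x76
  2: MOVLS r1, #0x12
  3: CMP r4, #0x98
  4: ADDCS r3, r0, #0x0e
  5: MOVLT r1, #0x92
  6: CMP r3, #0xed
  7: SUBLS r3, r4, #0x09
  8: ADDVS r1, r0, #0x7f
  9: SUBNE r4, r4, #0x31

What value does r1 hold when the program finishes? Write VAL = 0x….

0: ✓ CMP  NZCV=0010
1: · MOVCC
2: · MOVLS
3: ✓ CMP  NZCV=0010
4: ✓ ADDCS  r3←0xab
5: · MOVLT
6: ✓ CMP  NZCV=1000
7: ✓ SUBLS  r3←0x90
8: · ADDVS
9: ✓ SUBNE  r4←0x68

VAL = 0x4a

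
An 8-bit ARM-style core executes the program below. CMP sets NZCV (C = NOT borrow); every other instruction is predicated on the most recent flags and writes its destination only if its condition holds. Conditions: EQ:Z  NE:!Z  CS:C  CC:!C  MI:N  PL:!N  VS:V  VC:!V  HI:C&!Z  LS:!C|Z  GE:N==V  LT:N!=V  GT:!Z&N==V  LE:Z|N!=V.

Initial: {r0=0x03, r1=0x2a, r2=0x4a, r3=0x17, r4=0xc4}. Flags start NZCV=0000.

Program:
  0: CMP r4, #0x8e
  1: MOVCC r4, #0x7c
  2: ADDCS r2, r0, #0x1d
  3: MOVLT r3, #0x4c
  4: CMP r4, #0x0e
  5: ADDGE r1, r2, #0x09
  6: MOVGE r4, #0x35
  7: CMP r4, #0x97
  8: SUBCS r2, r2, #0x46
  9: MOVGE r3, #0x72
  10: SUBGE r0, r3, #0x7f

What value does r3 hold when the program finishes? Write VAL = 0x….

VAL = 0x72

0: ✓ CMP  NZCV=0010
1: · MOVCC
2: ✓ ADDCS  r2←0x20
3: · MOVLT
4: ✓ CMP  NZCV=1010
5: · ADDGE
6: · MOVGE
7: ✓ CMP  NZCV=0010
8: ✓ SUBCS  r2←0xda
9: ✓ MOVGE  r3←0x72
10: ✓ SUBGE  r0←0xf3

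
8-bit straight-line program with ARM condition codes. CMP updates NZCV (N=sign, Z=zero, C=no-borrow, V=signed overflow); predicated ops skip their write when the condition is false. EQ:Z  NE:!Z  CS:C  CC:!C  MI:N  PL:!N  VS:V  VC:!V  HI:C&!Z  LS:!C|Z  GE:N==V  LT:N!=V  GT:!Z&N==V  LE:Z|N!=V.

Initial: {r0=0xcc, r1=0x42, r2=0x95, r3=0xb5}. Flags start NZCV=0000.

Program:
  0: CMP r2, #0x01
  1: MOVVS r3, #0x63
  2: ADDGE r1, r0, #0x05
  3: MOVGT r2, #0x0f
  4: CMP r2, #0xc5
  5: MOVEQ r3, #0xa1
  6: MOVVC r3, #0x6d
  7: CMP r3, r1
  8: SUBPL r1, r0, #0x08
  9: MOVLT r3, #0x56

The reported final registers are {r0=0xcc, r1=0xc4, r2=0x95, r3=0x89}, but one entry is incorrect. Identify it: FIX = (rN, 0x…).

FIX = (r3, 0x6d)

[0] flags=1010 → (cmp)
[1] flags=1010 VS?F → skip
[2] flags=1010 GE?F → skip
[3] flags=1010 GT?F → skip
[4] flags=1000 → (cmp)
[5] flags=1000 EQ?F → skip
[6] flags=1000 VC?T → r3=0x6d
[7] flags=0010 → (cmp)
[8] flags=0010 PL?T → r1=0xc4
[9] flags=0010 LT?F → skip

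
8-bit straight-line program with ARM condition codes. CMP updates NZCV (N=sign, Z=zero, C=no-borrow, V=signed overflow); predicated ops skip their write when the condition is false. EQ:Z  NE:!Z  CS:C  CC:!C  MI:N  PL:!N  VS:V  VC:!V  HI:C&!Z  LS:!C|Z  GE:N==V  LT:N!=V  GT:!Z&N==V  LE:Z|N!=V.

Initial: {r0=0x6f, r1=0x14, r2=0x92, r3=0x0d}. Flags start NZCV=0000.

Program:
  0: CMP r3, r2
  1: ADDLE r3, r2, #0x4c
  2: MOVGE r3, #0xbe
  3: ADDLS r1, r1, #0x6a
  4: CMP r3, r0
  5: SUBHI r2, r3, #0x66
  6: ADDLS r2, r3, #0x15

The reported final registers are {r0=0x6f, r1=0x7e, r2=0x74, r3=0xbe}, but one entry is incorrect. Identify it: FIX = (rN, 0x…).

[0] flags=0000 → (cmp)
[1] flags=0000 LE?F → skip
[2] flags=0000 GE?T → r3=0xbe
[3] flags=0000 LS?T → r1=0x7e
[4] flags=0011 → (cmp)
[5] flags=0011 HI?T → r2=0x58
[6] flags=0011 LS?F → skip

FIX = (r2, 0x58)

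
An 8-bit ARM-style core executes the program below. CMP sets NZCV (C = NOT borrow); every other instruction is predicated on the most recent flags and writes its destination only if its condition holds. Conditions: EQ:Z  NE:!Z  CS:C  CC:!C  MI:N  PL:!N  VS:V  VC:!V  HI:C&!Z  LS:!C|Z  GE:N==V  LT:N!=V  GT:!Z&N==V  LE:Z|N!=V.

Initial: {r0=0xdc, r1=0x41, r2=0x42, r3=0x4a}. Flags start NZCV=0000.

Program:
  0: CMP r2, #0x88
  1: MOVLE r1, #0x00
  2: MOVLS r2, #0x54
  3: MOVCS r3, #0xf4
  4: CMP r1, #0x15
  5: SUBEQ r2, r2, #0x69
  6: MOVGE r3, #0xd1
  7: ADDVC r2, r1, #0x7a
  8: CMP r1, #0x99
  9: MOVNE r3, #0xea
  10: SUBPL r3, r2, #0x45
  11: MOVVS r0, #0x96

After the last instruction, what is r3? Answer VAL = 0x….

[0] flags=1001 → (cmp)
[1] flags=1001 LE?F → skip
[2] flags=1001 LS?T → r2=0x54
[3] flags=1001 CS?F → skip
[4] flags=0010 → (cmp)
[5] flags=0010 EQ?F → skip
[6] flags=0010 GE?T → r3=0xd1
[7] flags=0010 VC?T → r2=0xbb
[8] flags=1001 → (cmp)
[9] flags=1001 NE?T → r3=0xea
[10] flags=1001 PL?F → skip
[11] flags=1001 VS?T → r0=0x96

VAL = 0xea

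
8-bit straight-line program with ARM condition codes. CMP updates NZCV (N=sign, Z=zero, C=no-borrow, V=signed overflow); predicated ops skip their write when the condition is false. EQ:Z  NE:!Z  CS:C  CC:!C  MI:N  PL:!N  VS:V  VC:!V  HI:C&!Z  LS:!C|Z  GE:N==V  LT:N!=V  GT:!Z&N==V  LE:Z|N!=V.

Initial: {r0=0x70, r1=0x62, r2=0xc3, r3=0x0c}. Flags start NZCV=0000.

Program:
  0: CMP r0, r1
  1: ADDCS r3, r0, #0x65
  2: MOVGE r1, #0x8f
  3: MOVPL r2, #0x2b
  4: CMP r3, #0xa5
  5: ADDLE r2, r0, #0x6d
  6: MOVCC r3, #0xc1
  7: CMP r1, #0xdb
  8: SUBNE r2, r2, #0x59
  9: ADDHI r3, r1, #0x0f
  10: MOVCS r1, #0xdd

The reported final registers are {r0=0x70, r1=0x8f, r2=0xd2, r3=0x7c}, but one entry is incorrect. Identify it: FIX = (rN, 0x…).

FIX = (r3, 0xd5)

[0] flags=0010 → (cmp)
[1] flags=0010 CS?T → r3=0xd5
[2] flags=0010 GE?T → r1=0x8f
[3] flags=0010 PL?T → r2=0x2b
[4] flags=0010 → (cmp)
[5] flags=0010 LE?F → skip
[6] flags=0010 CC?F → skip
[7] flags=1000 → (cmp)
[8] flags=1000 NE?T → r2=0xd2
[9] flags=1000 HI?F → skip
[10] flags=1000 CS?F → skip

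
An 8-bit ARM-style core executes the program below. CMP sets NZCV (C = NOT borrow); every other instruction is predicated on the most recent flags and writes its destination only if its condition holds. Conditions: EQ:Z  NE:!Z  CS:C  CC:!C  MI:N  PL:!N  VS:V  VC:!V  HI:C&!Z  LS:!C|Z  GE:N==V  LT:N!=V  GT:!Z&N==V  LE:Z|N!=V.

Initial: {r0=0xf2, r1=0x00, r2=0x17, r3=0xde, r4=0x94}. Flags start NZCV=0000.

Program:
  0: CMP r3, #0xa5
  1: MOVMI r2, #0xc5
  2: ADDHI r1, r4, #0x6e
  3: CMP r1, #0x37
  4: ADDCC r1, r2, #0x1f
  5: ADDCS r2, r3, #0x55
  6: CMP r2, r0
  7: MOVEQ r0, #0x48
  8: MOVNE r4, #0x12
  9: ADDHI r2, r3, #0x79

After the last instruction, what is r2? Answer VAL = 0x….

VAL = 0x17

0: ✓ CMP  NZCV=0010
1: · MOVMI
2: ✓ ADDHI  r1←0x02
3: ✓ CMP  NZCV=1000
4: ✓ ADDCC  r1←0x36
5: · ADDCS
6: ✓ CMP  NZCV=0000
7: · MOVEQ
8: ✓ MOVNE  r4←0x12
9: · ADDHI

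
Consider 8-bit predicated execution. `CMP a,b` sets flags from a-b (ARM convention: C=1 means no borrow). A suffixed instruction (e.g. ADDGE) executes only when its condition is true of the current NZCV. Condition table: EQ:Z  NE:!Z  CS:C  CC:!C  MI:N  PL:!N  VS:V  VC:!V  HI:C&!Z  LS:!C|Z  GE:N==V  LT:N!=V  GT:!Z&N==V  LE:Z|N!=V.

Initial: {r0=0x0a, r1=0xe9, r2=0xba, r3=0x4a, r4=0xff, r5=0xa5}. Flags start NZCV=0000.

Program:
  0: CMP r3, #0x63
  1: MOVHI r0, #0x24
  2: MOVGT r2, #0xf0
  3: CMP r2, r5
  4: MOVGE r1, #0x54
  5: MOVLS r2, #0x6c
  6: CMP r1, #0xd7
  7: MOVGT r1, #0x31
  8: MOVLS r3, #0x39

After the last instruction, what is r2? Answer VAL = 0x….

VAL = 0xba

0: ✓ CMP  NZCV=1000
1: · MOVHI
2: · MOVGT
3: ✓ CMP  NZCV=0010
4: ✓ MOVGE  r1←0x54
5: · MOVLS
6: ✓ CMP  NZCV=0000
7: ✓ MOVGT  r1←0x31
8: ✓ MOVLS  r3←0x39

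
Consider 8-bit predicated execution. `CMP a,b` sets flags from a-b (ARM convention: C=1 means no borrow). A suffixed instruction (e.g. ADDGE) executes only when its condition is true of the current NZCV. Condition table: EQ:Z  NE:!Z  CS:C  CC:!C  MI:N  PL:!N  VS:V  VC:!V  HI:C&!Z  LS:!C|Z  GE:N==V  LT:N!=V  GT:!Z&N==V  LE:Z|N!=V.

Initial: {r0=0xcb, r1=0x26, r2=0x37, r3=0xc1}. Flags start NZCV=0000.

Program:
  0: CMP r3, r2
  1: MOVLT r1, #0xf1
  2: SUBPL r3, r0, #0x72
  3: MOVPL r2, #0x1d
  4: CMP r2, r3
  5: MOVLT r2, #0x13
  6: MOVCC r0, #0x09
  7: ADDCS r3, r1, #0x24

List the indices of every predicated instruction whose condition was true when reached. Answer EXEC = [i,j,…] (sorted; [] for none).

EXEC = [1,6]

[0] flags=1010 → (cmp)
[1] flags=1010 LT?T → r1=0xf1
[2] flags=1010 PL?F → skip
[3] flags=1010 PL?F → skip
[4] flags=0000 → (cmp)
[5] flags=0000 LT?F → skip
[6] flags=0000 CC?T → r0=0x09
[7] flags=0000 CS?F → skip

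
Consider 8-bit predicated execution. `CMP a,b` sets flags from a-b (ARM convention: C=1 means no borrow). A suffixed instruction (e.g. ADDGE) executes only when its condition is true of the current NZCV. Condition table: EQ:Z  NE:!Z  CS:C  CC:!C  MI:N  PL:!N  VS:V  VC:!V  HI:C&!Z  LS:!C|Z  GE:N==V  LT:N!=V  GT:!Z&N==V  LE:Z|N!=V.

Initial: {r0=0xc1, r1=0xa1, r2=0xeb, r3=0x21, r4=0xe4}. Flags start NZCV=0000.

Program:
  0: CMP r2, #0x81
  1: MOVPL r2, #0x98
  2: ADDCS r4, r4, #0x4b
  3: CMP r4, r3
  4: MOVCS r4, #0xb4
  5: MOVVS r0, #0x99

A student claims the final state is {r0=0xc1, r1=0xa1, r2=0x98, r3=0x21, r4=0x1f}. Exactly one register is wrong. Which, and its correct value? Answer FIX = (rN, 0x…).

[0] flags=0010 → (cmp)
[1] flags=0010 PL?T → r2=0x98
[2] flags=0010 CS?T → r4=0x2f
[3] flags=0010 → (cmp)
[4] flags=0010 CS?T → r4=0xb4
[5] flags=0010 VS?F → skip

FIX = (r4, 0xb4)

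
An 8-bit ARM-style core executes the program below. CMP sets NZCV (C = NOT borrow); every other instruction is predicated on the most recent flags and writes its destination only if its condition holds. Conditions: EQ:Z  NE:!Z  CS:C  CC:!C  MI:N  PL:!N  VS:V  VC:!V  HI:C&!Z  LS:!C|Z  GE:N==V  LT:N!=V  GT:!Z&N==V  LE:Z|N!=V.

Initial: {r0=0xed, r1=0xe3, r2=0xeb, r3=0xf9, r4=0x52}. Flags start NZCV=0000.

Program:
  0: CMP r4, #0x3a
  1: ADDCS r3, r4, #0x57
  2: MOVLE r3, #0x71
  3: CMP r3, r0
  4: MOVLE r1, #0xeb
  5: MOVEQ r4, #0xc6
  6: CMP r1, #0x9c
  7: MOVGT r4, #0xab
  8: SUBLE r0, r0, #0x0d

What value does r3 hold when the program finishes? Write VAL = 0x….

VAL = 0xa9

0: ✓ CMP  NZCV=0010
1: ✓ ADDCS  r3←0xa9
2: · MOVLE
3: ✓ CMP  NZCV=1000
4: ✓ MOVLE  r1←0xeb
5: · MOVEQ
6: ✓ CMP  NZCV=0010
7: ✓ MOVGT  r4←0xab
8: · SUBLE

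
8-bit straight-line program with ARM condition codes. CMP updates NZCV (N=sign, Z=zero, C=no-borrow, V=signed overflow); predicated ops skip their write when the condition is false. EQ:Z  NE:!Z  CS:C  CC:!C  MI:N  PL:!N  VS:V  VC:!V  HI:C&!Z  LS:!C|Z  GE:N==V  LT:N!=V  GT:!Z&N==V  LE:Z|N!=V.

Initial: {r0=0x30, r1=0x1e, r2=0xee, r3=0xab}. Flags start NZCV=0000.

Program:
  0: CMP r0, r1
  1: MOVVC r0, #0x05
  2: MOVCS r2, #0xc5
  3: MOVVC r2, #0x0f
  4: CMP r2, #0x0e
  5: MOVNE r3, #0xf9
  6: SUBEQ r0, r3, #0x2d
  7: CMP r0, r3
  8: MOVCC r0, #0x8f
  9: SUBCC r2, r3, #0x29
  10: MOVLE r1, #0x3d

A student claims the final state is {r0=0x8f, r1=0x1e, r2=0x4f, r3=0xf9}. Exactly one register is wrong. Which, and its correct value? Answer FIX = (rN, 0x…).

FIX = (r2, 0xd0)

[0] flags=0010 → (cmp)
[1] flags=0010 VC?T → r0=0x05
[2] flags=0010 CS?T → r2=0xc5
[3] flags=0010 VC?T → r2=0x0f
[4] flags=0010 → (cmp)
[5] flags=0010 NE?T → r3=0xf9
[6] flags=0010 EQ?F → skip
[7] flags=0000 → (cmp)
[8] flags=0000 CC?T → r0=0x8f
[9] flags=0000 CC?T → r2=0xd0
[10] flags=0000 LE?F → skip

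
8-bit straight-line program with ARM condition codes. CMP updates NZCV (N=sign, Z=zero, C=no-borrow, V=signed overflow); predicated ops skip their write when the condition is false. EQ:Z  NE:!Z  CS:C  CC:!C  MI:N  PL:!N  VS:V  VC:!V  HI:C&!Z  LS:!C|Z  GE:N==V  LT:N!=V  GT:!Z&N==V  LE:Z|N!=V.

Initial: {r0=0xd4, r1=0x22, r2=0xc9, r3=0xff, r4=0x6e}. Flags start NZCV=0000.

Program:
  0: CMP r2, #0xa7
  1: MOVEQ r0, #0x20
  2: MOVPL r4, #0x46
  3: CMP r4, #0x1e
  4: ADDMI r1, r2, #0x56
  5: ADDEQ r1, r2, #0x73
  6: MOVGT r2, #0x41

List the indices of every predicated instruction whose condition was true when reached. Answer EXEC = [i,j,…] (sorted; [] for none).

[0] flags=0010 → (cmp)
[1] flags=0010 EQ?F → skip
[2] flags=0010 PL?T → r4=0x46
[3] flags=0010 → (cmp)
[4] flags=0010 MI?F → skip
[5] flags=0010 EQ?F → skip
[6] flags=0010 GT?T → r2=0x41

EXEC = [2,6]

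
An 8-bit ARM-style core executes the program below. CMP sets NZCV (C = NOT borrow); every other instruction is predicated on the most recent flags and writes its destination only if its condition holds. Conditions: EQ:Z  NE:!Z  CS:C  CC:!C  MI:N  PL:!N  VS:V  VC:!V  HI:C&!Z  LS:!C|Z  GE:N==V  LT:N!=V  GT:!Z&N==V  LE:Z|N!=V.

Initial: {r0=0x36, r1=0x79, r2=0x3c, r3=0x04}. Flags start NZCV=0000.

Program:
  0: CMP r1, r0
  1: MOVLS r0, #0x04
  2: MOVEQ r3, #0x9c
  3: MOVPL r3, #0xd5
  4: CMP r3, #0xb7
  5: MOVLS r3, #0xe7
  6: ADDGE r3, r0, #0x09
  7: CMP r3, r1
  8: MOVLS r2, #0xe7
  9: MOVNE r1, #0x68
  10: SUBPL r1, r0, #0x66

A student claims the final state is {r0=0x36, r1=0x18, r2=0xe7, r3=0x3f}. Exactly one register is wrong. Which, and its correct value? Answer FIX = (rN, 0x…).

[0] flags=0010 → (cmp)
[1] flags=0010 LS?F → skip
[2] flags=0010 EQ?F → skip
[3] flags=0010 PL?T → r3=0xd5
[4] flags=0010 → (cmp)
[5] flags=0010 LS?F → skip
[6] flags=0010 GE?T → r3=0x3f
[7] flags=1000 → (cmp)
[8] flags=1000 LS?T → r2=0xe7
[9] flags=1000 NE?T → r1=0x68
[10] flags=1000 PL?F → skip

FIX = (r1, 0x68)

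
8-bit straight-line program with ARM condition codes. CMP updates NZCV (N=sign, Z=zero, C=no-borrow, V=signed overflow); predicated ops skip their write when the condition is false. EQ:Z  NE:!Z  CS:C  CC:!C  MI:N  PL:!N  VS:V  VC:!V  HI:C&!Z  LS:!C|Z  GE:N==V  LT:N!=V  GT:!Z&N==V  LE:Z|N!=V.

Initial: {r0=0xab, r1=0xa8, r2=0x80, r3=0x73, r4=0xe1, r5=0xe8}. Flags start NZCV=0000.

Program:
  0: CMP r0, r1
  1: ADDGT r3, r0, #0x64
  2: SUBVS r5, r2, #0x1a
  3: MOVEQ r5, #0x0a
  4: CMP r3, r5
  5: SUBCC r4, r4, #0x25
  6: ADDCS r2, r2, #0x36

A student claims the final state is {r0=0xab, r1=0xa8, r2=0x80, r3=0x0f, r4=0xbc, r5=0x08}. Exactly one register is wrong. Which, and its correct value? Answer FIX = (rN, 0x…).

0: ✓ CMP  NZCV=0010
1: ✓ ADDGT  r3←0x0f
2: · SUBVS
3: · MOVEQ
4: ✓ CMP  NZCV=0000
5: ✓ SUBCC  r4←0xbc
6: · ADDCS

FIX = (r5, 0xe8)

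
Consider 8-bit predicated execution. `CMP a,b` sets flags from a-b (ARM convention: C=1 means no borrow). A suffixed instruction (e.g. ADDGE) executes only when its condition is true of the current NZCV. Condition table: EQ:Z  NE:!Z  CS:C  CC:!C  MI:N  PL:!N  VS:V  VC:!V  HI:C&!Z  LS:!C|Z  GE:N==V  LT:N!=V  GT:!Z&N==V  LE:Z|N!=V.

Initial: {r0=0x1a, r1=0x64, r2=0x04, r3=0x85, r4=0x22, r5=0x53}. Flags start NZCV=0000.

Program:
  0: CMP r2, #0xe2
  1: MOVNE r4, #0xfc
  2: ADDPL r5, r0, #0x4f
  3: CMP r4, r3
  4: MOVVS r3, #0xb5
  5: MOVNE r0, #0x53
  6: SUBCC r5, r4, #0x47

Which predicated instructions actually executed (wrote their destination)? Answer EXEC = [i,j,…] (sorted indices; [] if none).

[0] flags=0000 → (cmp)
[1] flags=0000 NE?T → r4=0xfc
[2] flags=0000 PL?T → r5=0x69
[3] flags=0010 → (cmp)
[4] flags=0010 VS?F → skip
[5] flags=0010 NE?T → r0=0x53
[6] flags=0010 CC?F → skip

EXEC = [1,2,5]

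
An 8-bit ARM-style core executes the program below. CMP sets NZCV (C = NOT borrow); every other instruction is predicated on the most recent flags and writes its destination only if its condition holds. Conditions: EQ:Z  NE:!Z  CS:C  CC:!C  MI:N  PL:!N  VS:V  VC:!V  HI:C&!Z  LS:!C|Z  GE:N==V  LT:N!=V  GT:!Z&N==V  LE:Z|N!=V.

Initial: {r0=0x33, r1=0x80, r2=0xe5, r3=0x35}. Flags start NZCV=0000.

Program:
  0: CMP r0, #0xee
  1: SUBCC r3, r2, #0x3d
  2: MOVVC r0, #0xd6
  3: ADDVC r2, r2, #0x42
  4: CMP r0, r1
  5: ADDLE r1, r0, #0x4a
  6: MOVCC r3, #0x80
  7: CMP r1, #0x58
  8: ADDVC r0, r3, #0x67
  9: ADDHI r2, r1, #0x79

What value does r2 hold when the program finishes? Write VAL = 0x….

VAL = 0xf9

[0] flags=0000 → (cmp)
[1] flags=0000 CC?T → r3=0xa8
[2] flags=0000 VC?T → r0=0xd6
[3] flags=0000 VC?T → r2=0x27
[4] flags=0010 → (cmp)
[5] flags=0010 LE?F → skip
[6] flags=0010 CC?F → skip
[7] flags=0011 → (cmp)
[8] flags=0011 VC?F → skip
[9] flags=0011 HI?T → r2=0xf9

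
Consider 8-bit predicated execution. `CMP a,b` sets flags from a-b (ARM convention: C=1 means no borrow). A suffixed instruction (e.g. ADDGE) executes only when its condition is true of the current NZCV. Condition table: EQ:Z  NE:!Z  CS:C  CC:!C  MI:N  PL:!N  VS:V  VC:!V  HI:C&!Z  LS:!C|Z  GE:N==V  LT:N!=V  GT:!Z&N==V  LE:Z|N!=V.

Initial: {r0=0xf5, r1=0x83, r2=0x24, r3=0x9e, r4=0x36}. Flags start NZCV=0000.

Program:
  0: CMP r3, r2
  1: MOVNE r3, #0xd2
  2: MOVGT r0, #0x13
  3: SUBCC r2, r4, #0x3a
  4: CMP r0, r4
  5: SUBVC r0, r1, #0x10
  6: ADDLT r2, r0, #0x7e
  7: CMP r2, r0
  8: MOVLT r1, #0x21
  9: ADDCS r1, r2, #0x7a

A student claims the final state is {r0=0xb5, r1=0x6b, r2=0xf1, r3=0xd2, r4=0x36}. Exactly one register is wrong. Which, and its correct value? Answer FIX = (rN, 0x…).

FIX = (r0, 0x73)

[0] flags=0011 → (cmp)
[1] flags=0011 NE?T → r3=0xd2
[2] flags=0011 GT?F → skip
[3] flags=0011 CC?F → skip
[4] flags=1010 → (cmp)
[5] flags=1010 VC?T → r0=0x73
[6] flags=1010 LT?T → r2=0xf1
[7] flags=0011 → (cmp)
[8] flags=0011 LT?T → r1=0x21
[9] flags=0011 CS?T → r1=0x6b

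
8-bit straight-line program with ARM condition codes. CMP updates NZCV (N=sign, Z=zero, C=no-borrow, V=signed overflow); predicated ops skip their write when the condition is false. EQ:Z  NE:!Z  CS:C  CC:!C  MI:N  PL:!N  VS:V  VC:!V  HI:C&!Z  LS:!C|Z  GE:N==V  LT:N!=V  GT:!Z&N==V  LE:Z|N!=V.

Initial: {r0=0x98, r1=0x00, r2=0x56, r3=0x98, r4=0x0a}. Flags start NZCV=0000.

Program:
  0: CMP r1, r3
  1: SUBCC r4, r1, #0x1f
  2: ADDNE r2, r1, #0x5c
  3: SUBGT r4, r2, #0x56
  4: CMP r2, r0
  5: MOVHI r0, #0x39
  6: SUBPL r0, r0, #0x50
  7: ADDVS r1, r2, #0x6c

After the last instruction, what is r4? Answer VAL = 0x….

[0] flags=0000 → (cmp)
[1] flags=0000 CC?T → r4=0xe1
[2] flags=0000 NE?T → r2=0x5c
[3] flags=0000 GT?T → r4=0x06
[4] flags=1001 → (cmp)
[5] flags=1001 HI?F → skip
[6] flags=1001 PL?F → skip
[7] flags=1001 VS?T → r1=0xc8

VAL = 0x06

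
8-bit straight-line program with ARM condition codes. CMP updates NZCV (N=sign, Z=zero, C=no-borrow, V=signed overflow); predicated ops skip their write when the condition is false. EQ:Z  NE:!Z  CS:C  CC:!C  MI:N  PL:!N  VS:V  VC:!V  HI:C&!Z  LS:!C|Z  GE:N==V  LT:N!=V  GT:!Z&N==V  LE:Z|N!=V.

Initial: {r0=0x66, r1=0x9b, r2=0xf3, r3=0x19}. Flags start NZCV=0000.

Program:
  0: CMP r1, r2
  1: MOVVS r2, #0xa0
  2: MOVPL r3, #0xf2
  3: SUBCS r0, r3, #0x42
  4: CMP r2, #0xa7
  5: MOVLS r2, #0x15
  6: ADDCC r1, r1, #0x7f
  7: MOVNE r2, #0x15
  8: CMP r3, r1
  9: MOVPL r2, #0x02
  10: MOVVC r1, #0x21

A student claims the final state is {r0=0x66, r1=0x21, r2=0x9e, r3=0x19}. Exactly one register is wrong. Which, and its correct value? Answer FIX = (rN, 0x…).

FIX = (r2, 0x02)

[0] flags=1000 → (cmp)
[1] flags=1000 VS?F → skip
[2] flags=1000 PL?F → skip
[3] flags=1000 CS?F → skip
[4] flags=0010 → (cmp)
[5] flags=0010 LS?F → skip
[6] flags=0010 CC?F → skip
[7] flags=0010 NE?T → r2=0x15
[8] flags=0000 → (cmp)
[9] flags=0000 PL?T → r2=0x02
[10] flags=0000 VC?T → r1=0x21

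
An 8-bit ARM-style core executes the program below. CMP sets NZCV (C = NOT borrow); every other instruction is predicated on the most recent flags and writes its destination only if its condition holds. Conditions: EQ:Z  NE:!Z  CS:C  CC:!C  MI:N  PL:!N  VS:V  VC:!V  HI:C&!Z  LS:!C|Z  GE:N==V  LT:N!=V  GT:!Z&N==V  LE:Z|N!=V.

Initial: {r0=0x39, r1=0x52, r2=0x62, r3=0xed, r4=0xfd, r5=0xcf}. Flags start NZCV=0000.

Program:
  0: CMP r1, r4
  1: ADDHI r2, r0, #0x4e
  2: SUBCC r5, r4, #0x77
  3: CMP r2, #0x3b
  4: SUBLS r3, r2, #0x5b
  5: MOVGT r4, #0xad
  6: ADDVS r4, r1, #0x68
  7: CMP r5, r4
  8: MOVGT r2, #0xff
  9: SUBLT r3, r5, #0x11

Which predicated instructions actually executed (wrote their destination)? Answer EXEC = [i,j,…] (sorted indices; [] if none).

EXEC = [2,5,9]

0: ✓ CMP  NZCV=0000
1: · ADDHI
2: ✓ SUBCC  r5←0x86
3: ✓ CMP  NZCV=0010
4: · SUBLS
5: ✓ MOVGT  r4←0xad
6: · ADDVS
7: ✓ CMP  NZCV=1000
8: · MOVGT
9: ✓ SUBLT  r3←0x75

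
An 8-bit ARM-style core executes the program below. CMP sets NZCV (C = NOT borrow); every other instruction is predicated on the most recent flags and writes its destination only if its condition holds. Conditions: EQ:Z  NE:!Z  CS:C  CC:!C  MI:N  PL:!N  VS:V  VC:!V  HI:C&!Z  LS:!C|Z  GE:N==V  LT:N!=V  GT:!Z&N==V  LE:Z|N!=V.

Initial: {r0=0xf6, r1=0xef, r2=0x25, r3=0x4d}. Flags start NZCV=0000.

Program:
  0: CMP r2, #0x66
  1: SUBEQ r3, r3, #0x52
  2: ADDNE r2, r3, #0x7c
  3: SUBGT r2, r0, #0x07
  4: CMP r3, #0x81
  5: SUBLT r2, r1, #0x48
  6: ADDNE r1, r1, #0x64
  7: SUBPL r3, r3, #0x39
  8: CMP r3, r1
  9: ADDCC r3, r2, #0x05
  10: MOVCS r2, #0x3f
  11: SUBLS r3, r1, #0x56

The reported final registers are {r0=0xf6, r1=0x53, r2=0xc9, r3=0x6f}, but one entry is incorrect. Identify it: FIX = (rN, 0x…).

[0] flags=1000 → (cmp)
[1] flags=1000 EQ?F → skip
[2] flags=1000 NE?T → r2=0xc9
[3] flags=1000 GT?F → skip
[4] flags=1001 → (cmp)
[5] flags=1001 LT?F → skip
[6] flags=1001 NE?T → r1=0x53
[7] flags=1001 PL?F → skip
[8] flags=1000 → (cmp)
[9] flags=1000 CC?T → r3=0xce
[10] flags=1000 CS?F → skip
[11] flags=1000 LS?T → r3=0xfd

FIX = (r3, 0xfd)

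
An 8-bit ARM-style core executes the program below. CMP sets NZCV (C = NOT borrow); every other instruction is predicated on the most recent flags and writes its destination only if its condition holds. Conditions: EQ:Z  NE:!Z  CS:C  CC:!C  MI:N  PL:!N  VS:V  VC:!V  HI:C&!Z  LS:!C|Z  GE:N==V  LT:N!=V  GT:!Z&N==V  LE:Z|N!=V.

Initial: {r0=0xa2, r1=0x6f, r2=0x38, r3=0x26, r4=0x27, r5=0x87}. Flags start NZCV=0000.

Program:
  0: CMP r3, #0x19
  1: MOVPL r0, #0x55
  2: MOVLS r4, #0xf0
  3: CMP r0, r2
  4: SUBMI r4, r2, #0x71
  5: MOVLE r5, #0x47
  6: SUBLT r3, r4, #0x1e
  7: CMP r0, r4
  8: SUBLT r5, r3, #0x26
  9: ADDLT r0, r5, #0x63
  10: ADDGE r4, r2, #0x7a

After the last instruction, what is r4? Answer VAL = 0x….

VAL = 0xb2

0: ✓ CMP  NZCV=0010
1: ✓ MOVPL  r0←0x55
2: · MOVLS
3: ✓ CMP  NZCV=0010
4: · SUBMI
5: · MOVLE
6: · SUBLT
7: ✓ CMP  NZCV=0010
8: · SUBLT
9: · ADDLT
10: ✓ ADDGE  r4←0xb2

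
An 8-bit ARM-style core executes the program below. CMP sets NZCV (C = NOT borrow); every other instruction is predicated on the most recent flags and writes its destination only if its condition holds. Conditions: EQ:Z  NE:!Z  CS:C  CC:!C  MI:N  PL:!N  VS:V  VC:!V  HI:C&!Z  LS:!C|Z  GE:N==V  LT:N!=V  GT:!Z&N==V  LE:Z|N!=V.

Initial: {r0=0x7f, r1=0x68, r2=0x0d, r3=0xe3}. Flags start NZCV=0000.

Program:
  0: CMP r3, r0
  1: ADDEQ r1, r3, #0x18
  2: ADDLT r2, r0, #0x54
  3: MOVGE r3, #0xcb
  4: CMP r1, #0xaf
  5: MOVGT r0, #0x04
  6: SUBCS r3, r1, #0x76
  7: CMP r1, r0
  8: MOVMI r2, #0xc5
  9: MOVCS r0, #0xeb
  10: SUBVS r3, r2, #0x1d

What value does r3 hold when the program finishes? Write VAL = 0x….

0: ✓ CMP  NZCV=0011
1: · ADDEQ
2: ✓ ADDLT  r2←0xd3
3: · MOVGE
4: ✓ CMP  NZCV=1001
5: ✓ MOVGT  r0←0x04
6: · SUBCS
7: ✓ CMP  NZCV=0010
8: · MOVMI
9: ✓ MOVCS  r0←0xeb
10: · SUBVS

VAL = 0xe3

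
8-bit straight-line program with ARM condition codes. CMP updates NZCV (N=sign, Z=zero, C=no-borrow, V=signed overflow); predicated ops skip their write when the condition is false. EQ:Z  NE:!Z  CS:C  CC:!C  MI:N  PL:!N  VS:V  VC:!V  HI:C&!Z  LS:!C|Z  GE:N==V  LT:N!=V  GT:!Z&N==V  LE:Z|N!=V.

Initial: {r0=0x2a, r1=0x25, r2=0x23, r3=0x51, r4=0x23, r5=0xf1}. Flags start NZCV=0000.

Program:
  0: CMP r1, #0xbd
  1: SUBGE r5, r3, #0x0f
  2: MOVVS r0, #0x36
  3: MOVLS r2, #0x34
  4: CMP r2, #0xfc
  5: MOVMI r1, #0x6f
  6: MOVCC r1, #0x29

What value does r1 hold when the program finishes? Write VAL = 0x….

[0] flags=0000 → (cmp)
[1] flags=0000 GE?T → r5=0x42
[2] flags=0000 VS?F → skip
[3] flags=0000 LS?T → r2=0x34
[4] flags=0000 → (cmp)
[5] flags=0000 MI?F → skip
[6] flags=0000 CC?T → r1=0x29

VAL = 0x29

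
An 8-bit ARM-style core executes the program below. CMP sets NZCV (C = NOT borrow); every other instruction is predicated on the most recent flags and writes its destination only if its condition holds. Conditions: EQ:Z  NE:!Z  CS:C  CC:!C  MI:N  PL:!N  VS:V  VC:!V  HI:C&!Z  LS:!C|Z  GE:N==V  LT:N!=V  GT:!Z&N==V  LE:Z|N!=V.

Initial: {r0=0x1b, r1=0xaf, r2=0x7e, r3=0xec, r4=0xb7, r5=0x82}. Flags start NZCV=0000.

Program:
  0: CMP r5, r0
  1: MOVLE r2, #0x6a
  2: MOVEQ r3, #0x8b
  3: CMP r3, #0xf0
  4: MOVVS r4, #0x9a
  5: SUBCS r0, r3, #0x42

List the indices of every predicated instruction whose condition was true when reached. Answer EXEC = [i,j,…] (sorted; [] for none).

[0] flags=0011 → (cmp)
[1] flags=0011 LE?T → r2=0x6a
[2] flags=0011 EQ?F → skip
[3] flags=1000 → (cmp)
[4] flags=1000 VS?F → skip
[5] flags=1000 CS?F → skip

EXEC = [1]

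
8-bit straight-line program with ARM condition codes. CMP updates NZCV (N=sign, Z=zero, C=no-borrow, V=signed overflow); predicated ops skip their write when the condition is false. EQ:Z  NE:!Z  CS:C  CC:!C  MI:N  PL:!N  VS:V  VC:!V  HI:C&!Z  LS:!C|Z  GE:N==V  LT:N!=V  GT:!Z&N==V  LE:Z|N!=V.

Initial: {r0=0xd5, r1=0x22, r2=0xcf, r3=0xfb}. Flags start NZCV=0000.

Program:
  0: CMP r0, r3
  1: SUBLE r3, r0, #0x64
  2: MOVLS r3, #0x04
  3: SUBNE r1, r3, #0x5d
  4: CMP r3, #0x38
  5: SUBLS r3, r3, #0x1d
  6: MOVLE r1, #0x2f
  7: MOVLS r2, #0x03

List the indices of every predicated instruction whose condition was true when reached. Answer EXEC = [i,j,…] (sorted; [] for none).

[0] flags=1000 → (cmp)
[1] flags=1000 LE?T → r3=0x71
[2] flags=1000 LS?T → r3=0x04
[3] flags=1000 NE?T → r1=0xa7
[4] flags=1000 → (cmp)
[5] flags=1000 LS?T → r3=0xe7
[6] flags=1000 LE?T → r1=0x2f
[7] flags=1000 LS?T → r2=0x03

EXEC = [1,2,3,5,6,7]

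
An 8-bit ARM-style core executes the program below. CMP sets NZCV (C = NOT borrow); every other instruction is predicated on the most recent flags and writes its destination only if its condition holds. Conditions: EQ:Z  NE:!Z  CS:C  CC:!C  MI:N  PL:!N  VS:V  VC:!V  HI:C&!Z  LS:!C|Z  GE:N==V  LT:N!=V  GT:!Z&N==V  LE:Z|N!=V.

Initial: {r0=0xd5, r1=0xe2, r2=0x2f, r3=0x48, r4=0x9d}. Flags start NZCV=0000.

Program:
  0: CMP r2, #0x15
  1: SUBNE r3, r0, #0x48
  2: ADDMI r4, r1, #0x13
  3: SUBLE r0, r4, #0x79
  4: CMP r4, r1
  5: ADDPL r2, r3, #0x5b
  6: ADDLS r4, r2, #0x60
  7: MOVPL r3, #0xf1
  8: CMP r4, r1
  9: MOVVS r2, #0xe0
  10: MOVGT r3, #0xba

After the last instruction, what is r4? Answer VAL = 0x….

[0] flags=0010 → (cmp)
[1] flags=0010 NE?T → r3=0x8d
[2] flags=0010 MI?F → skip
[3] flags=0010 LE?F → skip
[4] flags=1000 → (cmp)
[5] flags=1000 PL?F → skip
[6] flags=1000 LS?T → r4=0x8f
[7] flags=1000 PL?F → skip
[8] flags=1000 → (cmp)
[9] flags=1000 VS?F → skip
[10] flags=1000 GT?F → skip

VAL = 0x8f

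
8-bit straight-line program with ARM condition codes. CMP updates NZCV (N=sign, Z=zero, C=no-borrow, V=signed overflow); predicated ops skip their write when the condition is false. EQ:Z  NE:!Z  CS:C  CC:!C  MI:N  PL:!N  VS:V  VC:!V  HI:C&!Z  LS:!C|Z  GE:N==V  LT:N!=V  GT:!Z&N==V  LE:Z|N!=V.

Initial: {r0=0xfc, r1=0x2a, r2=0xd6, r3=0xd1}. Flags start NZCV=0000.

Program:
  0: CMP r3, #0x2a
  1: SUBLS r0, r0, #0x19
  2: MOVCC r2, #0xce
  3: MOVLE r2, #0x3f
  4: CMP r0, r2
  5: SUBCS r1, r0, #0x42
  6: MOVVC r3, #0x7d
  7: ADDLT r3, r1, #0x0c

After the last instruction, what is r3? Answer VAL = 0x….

VAL = 0xc6

0: ✓ CMP  NZCV=1010
1: · SUBLS
2: · MOVCC
3: ✓ MOVLE  r2←0x3f
4: ✓ CMP  NZCV=1010
5: ✓ SUBCS  r1←0xba
6: ✓ MOVVC  r3←0x7d
7: ✓ ADDLT  r3←0xc6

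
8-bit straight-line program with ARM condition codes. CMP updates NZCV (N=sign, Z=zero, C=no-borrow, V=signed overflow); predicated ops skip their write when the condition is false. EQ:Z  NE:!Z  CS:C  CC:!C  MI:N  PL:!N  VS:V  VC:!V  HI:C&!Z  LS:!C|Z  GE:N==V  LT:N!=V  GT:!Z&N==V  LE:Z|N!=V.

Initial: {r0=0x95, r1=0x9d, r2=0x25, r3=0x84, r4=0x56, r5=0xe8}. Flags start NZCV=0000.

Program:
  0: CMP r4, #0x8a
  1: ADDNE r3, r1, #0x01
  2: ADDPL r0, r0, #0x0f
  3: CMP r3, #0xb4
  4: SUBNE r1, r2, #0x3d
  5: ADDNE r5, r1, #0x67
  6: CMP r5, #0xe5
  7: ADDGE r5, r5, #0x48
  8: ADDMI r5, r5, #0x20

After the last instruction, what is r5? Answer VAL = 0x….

[0] flags=1001 → (cmp)
[1] flags=1001 NE?T → r3=0x9e
[2] flags=1001 PL?F → skip
[3] flags=1000 → (cmp)
[4] flags=1000 NE?T → r1=0xe8
[5] flags=1000 NE?T → r5=0x4f
[6] flags=0000 → (cmp)
[7] flags=0000 GE?T → r5=0x97
[8] flags=0000 MI?F → skip

VAL = 0x97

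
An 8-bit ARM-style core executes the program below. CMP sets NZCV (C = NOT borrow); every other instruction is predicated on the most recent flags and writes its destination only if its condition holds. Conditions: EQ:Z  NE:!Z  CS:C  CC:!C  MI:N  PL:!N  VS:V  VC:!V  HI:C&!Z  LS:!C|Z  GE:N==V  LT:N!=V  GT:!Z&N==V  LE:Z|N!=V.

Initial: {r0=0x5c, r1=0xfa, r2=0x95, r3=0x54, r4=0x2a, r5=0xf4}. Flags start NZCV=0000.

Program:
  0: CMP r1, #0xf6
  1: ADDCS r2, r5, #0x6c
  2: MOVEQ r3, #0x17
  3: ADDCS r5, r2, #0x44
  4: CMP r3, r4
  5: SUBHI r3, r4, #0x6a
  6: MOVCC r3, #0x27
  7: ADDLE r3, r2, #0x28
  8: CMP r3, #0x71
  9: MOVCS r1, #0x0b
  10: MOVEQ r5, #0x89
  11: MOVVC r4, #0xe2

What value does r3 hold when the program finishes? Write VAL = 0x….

VAL = 0xc0

[0] flags=0010 → (cmp)
[1] flags=0010 CS?T → r2=0x60
[2] flags=0010 EQ?F → skip
[3] flags=0010 CS?T → r5=0xa4
[4] flags=0010 → (cmp)
[5] flags=0010 HI?T → r3=0xc0
[6] flags=0010 CC?F → skip
[7] flags=0010 LE?F → skip
[8] flags=0011 → (cmp)
[9] flags=0011 CS?T → r1=0x0b
[10] flags=0011 EQ?F → skip
[11] flags=0011 VC?F → skip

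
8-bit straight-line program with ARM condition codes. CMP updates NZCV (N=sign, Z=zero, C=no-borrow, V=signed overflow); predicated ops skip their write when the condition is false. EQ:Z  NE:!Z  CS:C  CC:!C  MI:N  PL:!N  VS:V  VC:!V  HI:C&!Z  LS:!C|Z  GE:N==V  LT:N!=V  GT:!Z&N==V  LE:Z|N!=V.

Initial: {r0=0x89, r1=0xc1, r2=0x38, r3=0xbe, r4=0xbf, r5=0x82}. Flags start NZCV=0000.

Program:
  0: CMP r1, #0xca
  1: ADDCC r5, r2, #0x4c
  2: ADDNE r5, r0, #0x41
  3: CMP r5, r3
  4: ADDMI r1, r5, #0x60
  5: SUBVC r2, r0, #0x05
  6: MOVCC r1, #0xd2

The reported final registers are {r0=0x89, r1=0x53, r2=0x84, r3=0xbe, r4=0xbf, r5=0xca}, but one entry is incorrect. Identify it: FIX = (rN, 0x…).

FIX = (r1, 0xc1)

0: ✓ CMP  NZCV=1000
1: ✓ ADDCC  r5←0x84
2: ✓ ADDNE  r5←0xca
3: ✓ CMP  NZCV=0010
4: · ADDMI
5: ✓ SUBVC  r2←0x84
6: · MOVCC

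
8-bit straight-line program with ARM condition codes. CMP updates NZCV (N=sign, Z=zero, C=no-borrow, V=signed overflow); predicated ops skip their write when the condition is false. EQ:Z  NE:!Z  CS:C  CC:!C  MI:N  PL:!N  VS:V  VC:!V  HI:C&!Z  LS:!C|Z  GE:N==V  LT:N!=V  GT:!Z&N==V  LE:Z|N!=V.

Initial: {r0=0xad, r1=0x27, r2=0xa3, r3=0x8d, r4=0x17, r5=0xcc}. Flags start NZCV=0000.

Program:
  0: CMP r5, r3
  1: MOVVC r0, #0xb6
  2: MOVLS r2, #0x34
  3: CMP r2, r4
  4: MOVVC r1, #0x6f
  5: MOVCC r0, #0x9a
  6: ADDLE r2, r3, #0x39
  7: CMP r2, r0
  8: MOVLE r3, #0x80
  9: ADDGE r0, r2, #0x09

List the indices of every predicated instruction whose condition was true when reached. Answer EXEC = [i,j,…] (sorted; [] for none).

EXEC = [1,4,6,9]

[0] flags=0010 → (cmp)
[1] flags=0010 VC?T → r0=0xb6
[2] flags=0010 LS?F → skip
[3] flags=1010 → (cmp)
[4] flags=1010 VC?T → r1=0x6f
[5] flags=1010 CC?F → skip
[6] flags=1010 LE?T → r2=0xc6
[7] flags=0010 → (cmp)
[8] flags=0010 LE?F → skip
[9] flags=0010 GE?T → r0=0xcf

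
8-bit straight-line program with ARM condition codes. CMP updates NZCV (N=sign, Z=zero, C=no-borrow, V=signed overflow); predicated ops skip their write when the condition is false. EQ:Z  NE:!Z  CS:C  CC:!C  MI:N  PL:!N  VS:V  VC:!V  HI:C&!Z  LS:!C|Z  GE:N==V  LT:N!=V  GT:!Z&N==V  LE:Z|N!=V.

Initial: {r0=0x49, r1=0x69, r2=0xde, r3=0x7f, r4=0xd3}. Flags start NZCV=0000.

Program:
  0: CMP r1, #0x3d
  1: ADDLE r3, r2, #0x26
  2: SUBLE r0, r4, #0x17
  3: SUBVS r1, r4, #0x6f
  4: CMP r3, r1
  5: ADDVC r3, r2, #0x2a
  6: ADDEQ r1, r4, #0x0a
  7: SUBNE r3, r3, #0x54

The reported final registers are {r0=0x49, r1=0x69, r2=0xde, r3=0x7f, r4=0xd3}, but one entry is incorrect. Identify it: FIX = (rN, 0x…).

FIX = (r3, 0xb4)

0: ✓ CMP  NZCV=0010
1: · ADDLE
2: · SUBLE
3: · SUBVS
4: ✓ CMP  NZCV=0010
5: ✓ ADDVC  r3←0x08
6: · ADDEQ
7: ✓ SUBNE  r3←0xb4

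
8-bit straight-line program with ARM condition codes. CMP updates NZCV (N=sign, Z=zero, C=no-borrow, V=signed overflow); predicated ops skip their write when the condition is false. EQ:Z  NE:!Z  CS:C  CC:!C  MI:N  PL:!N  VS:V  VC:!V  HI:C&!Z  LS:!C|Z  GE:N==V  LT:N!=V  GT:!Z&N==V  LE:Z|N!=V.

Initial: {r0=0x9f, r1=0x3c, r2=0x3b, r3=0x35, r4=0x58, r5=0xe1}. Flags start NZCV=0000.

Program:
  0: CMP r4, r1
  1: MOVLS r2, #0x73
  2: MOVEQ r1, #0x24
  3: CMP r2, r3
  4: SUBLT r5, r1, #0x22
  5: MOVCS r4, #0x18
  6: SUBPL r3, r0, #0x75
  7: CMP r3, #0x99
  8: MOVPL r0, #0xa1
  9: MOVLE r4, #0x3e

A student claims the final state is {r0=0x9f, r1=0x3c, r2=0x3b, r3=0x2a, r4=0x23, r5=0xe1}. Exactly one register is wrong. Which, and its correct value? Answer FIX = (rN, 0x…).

0: ✓ CMP  NZCV=0010
1: · MOVLS
2: · MOVEQ
3: ✓ CMP  NZCV=0010
4: · SUBLT
5: ✓ MOVCS  r4←0x18
6: ✓ SUBPL  r3←0x2a
7: ✓ CMP  NZCV=1001
8: · MOVPL
9: · MOVLE

FIX = (r4, 0x18)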